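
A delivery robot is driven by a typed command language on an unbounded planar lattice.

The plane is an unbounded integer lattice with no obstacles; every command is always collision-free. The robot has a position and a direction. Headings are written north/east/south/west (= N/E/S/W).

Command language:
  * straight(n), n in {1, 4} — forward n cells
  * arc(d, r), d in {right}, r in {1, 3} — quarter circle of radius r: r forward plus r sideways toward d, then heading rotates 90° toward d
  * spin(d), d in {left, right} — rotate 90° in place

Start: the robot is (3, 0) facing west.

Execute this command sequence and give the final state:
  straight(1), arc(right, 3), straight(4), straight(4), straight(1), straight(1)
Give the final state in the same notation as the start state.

(-1, 13) facing north

t0: (3, 0) facing west
[1] after straight(1): (2, 0) facing west
[2] after arc(right, 3): (-1, 3) facing north
[3] after straight(4): (-1, 7) facing north
[4] after straight(4): (-1, 11) facing north
[5] after straight(1): (-1, 12) facing north
[6] after straight(1): (-1, 13) facing north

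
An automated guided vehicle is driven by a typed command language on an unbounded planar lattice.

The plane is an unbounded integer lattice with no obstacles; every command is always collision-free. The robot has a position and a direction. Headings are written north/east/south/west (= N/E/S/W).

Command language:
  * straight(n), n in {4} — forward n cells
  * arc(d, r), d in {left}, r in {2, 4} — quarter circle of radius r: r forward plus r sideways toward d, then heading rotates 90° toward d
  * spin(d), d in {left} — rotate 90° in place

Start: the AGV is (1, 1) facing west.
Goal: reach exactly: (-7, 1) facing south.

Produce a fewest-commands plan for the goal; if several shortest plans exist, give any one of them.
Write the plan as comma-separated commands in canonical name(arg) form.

straight(4), straight(4), spin(left)

begin: (1, 1) facing west
step 1 (straight(4)): (-3, 1) facing west
step 2 (straight(4)): (-7, 1) facing west
step 3 (spin(left)): (-7, 1) facing south
no 2-step plan works, so 3 is optimal.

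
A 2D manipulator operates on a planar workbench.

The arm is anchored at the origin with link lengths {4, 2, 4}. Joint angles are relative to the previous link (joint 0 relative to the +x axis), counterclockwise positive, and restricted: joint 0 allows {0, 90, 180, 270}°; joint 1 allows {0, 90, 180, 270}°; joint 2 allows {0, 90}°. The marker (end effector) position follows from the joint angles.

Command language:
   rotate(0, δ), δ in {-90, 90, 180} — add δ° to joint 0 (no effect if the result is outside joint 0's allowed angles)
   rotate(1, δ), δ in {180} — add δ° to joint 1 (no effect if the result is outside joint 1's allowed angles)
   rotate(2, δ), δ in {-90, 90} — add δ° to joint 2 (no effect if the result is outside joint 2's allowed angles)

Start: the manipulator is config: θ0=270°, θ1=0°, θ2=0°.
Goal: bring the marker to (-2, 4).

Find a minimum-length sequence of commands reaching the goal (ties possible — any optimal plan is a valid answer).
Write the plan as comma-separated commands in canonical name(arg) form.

initial: config: θ0=270°, θ1=0°, θ2=0°
t=1 rotate(2, 90) ⇒ config: θ0=270°, θ1=0°, θ2=90°
t=2 rotate(1, 180) ⇒ config: θ0=270°, θ1=180°, θ2=90°
t=3 rotate(0, -90) ⇒ config: θ0=180°, θ1=180°, θ2=90°
no 2-step plan works, so 3 is optimal.

rotate(2, 90), rotate(1, 180), rotate(0, -90)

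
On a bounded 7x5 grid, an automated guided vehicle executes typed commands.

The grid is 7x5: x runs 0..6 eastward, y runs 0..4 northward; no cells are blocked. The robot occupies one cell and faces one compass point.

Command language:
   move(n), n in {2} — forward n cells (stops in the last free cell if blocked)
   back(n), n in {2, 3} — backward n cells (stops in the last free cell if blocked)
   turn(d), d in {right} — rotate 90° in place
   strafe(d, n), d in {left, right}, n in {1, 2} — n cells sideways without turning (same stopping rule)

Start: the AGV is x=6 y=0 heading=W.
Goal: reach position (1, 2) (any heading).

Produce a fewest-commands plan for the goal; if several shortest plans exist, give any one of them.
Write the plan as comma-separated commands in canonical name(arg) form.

begin: x=6 y=0 heading=W
step 1 (strafe(right, 2)): x=6 y=2 heading=W
step 2 (move(2)): x=4 y=2 heading=W
step 3 (move(2)): x=2 y=2 heading=W
step 4 (turn(right)): x=2 y=2 heading=N
step 5 (strafe(left, 1)): x=1 y=2 heading=N
shorter routes all fall short; 5 is best.

strafe(right, 2), move(2), move(2), turn(right), strafe(left, 1)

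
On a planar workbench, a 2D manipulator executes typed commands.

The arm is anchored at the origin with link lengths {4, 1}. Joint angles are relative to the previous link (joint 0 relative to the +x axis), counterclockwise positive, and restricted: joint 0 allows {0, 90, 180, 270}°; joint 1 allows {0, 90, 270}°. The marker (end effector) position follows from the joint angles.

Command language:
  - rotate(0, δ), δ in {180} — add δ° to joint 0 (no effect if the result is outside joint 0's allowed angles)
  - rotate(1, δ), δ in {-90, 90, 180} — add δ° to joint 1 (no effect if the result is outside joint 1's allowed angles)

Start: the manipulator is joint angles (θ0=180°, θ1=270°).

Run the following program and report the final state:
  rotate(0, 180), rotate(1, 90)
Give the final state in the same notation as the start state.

initial: joint angles (θ0=180°, θ1=270°)
[1] after rotate(0, 180): joint angles (θ0=0°, θ1=270°)
[2] after rotate(1, 90): joint angles (θ0=0°, θ1=0°)

joint angles (θ0=0°, θ1=0°)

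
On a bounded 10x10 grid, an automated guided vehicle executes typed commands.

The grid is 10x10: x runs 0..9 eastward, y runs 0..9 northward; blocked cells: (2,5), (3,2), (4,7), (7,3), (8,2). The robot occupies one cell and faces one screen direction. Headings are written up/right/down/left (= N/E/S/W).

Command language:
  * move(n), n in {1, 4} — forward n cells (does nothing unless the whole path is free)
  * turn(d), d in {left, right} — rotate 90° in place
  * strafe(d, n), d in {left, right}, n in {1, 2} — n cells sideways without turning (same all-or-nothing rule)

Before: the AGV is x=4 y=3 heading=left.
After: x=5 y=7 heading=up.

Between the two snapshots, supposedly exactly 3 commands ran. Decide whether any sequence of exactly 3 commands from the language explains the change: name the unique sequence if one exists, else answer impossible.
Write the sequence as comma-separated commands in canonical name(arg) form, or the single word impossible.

turn(right), strafe(right, 1), move(4)

key: running move(4) before turn(right) would end elsewhere — order is forced
from: x=4 y=3 heading=left
step 1 (turn(right)): x=4 y=3 heading=up
step 2 (strafe(right, 1)): x=5 y=3 heading=up
step 3 (move(4)): x=5 y=7 heading=up
uniquely the one of 512 3-step routes that fits.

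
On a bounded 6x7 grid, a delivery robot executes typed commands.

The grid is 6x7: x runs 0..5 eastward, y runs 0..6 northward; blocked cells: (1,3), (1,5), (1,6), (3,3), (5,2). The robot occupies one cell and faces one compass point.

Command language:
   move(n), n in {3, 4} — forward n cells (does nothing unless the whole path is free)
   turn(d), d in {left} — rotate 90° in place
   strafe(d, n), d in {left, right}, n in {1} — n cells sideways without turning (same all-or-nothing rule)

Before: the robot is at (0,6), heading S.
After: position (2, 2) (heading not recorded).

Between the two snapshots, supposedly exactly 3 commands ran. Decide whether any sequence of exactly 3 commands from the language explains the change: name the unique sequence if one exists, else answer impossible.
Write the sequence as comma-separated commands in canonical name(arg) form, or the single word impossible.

key: running strafe(left, 1) before move(4) would end elsewhere — order is forced
from: at (0,6), heading S
step 1 (move(4)): at (0,2), heading S
step 2 (strafe(left, 1)): at (1,2), heading S
step 3 (strafe(left, 1)): at (2,2), heading S
no rival 3-sequence matches.

move(4), strafe(left, 1), strafe(left, 1)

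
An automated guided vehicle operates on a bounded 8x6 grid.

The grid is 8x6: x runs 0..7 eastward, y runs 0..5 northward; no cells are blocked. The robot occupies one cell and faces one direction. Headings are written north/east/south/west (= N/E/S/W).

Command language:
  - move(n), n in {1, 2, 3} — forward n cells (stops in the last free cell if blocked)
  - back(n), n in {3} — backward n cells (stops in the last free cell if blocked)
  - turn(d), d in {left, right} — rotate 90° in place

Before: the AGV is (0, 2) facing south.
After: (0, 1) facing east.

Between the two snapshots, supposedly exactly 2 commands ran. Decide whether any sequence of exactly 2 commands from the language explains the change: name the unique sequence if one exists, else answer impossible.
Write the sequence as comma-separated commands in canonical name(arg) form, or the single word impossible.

move(1), turn(left)

key: order matters: swapping move(1) and turn(left) lands elsewhere
from: (0, 2) facing south
[1] after move(1): (0, 1) facing south
[2] after turn(left): (0, 1) facing east
no rival 2-sequence matches.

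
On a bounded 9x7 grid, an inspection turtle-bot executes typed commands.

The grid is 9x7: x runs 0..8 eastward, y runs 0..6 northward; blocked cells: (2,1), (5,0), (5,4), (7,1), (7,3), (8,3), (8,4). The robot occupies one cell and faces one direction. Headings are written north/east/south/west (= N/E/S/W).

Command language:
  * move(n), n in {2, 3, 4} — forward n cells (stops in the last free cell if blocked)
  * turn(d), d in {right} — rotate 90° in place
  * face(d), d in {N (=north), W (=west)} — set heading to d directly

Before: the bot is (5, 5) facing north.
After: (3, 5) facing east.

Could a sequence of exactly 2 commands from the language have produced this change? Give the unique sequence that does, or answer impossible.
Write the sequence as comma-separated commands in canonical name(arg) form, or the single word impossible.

impossible

every 2-command combo misses the target.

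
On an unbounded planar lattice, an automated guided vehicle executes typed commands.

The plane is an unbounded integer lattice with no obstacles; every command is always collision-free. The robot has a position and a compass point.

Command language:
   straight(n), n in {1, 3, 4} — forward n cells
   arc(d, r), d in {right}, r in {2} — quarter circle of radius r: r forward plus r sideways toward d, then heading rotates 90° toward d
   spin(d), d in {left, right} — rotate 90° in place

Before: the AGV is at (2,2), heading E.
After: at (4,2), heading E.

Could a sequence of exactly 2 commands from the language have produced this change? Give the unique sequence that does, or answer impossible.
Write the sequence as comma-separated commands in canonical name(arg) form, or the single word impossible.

key: still facing E at the end — nothing in the sequence rotates
start: at (2,2), heading E
[1] after straight(1): at (3,2), heading E
[2] after straight(1): at (4,2), heading E
uniquely the one of 36 2-step routes that fits.

straight(1), straight(1)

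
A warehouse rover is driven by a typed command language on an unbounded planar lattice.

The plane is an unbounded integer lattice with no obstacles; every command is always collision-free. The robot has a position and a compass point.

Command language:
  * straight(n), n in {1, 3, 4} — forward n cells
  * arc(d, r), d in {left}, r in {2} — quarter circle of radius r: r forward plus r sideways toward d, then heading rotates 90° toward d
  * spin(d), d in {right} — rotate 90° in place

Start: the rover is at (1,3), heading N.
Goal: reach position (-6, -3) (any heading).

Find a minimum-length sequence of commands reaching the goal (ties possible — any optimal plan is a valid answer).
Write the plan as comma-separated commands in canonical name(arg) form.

t0: at (1,3), heading N
1. arc(left, 2) → at (-1,5), heading W
2. straight(3) → at (-4,5), heading W
3. arc(left, 2) → at (-6,3), heading S
4. straight(3) → at (-6,0), heading S
5. straight(3) → at (-6,-3), heading S
shorter routes all fall short; 5 is best.

arc(left, 2), straight(3), arc(left, 2), straight(3), straight(3)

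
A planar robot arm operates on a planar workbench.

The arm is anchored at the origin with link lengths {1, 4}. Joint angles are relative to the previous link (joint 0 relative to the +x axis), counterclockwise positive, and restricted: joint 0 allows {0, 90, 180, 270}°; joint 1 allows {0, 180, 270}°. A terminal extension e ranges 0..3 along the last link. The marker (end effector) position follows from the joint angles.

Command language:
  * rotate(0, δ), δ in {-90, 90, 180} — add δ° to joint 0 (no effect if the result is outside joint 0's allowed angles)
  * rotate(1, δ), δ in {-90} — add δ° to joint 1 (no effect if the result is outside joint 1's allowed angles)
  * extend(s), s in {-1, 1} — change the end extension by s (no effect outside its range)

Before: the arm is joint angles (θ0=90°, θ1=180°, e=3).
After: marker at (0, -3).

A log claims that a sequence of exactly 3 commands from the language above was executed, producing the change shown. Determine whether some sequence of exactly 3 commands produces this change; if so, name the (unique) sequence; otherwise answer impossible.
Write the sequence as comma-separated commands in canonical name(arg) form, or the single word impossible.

initial: joint angles (θ0=90°, θ1=180°, e=3)
t=1 extend(-1) ⇒ joint angles (θ0=90°, θ1=180°, e=2)
t=2 extend(-1) ⇒ joint angles (θ0=90°, θ1=180°, e=1)
t=3 extend(-1) ⇒ joint angles (θ0=90°, θ1=180°, e=0)
all 216 alternatives checked — unique.

extend(-1), extend(-1), extend(-1)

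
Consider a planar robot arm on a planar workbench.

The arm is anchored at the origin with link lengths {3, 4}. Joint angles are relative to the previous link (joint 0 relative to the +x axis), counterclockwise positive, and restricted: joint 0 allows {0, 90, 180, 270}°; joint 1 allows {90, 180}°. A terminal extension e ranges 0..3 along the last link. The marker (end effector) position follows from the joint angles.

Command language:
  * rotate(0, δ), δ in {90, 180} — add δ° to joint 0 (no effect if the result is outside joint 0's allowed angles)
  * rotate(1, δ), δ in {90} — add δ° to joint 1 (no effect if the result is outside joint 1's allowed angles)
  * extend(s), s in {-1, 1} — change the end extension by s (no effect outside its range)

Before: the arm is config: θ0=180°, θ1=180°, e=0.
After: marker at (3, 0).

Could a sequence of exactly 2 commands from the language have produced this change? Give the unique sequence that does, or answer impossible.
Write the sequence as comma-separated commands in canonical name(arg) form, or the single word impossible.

from: config: θ0=180°, θ1=180°, e=0
1. extend(1) → config: θ0=180°, θ1=180°, e=1
2. extend(1) → config: θ0=180°, θ1=180°, e=2
no rival 2-sequence matches.

extend(1), extend(1)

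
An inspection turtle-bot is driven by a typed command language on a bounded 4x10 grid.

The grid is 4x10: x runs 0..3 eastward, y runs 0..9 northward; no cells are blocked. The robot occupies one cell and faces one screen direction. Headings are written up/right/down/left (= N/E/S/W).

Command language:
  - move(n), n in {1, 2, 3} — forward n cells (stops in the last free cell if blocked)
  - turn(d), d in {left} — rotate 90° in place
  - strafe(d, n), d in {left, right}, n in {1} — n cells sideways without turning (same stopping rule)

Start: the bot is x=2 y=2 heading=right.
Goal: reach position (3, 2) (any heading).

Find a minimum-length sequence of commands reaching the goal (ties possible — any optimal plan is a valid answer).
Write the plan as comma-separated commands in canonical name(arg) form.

initial: x=2 y=2 heading=right
step 1 (move(2)): x=3 y=2 heading=right
no 0-step plan works, so 1 is optimal.

move(2)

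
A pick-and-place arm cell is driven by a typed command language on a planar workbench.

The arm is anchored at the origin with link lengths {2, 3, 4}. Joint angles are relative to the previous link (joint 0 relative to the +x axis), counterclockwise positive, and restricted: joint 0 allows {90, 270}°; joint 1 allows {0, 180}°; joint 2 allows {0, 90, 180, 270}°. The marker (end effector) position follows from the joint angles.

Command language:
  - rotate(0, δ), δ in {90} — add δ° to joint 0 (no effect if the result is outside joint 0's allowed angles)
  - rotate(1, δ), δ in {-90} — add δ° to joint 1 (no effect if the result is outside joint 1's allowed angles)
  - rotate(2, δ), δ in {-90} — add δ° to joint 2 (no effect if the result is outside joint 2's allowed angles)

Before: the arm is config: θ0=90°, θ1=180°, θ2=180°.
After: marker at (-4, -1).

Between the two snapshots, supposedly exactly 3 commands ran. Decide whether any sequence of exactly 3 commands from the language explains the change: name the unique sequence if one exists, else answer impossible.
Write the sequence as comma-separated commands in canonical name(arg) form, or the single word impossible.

rotate(2, -90), rotate(2, -90), rotate(2, -90)

t0: config: θ0=90°, θ1=180°, θ2=180°
1. rotate(2, -90) → config: θ0=90°, θ1=180°, θ2=90°
2. rotate(2, -90) → config: θ0=90°, θ1=180°, θ2=0°
3. rotate(2, -90) → config: θ0=90°, θ1=180°, θ2=270°
no rival 3-sequence matches.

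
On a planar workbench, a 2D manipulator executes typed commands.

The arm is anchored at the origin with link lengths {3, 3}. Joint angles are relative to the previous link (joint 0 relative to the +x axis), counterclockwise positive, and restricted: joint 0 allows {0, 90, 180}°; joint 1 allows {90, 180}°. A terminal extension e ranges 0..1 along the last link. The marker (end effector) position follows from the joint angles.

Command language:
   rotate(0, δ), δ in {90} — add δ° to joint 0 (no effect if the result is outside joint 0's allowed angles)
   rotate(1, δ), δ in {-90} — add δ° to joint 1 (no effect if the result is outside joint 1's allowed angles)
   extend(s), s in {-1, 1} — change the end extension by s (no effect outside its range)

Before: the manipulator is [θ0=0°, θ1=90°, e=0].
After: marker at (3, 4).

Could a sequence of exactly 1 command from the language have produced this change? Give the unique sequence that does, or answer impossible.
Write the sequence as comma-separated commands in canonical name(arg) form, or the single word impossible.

extend(1)

from: [θ0=0°, θ1=90°, e=0]
1. extend(1) → [θ0=0°, θ1=90°, e=1]
all 4 alternatives checked — unique.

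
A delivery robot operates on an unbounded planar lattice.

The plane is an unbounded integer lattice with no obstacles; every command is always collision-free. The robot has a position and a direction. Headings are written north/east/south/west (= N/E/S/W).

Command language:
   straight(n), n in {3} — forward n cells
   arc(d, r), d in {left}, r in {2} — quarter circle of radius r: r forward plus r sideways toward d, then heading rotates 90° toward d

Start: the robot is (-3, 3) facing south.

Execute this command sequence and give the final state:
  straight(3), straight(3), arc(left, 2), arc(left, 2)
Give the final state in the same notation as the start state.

(1, -3) facing north

start: (-3, 3) facing south
[1] after straight(3): (-3, 0) facing south
[2] after straight(3): (-3, -3) facing south
[3] after arc(left, 2): (-1, -5) facing east
[4] after arc(left, 2): (1, -3) facing north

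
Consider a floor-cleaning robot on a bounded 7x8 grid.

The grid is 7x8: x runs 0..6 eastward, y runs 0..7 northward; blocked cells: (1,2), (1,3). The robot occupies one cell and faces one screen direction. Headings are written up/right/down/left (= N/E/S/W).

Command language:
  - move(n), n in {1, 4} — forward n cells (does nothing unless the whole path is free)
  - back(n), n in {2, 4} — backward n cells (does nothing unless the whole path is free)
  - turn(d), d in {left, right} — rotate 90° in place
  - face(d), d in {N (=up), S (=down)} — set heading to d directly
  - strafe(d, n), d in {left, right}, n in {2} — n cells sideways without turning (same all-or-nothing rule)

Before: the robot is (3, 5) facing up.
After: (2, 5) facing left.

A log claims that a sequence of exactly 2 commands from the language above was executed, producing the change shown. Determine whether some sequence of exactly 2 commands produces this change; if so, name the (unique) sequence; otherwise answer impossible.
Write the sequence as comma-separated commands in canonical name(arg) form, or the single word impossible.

key: cell and facing (now W) both changed — the 2 commands mix motion and turning
initial: (3, 5) facing up
step 1 (turn(left)): (3, 5) facing left
step 2 (move(1)): (2, 5) facing left
all 100 alternatives checked — unique.

turn(left), move(1)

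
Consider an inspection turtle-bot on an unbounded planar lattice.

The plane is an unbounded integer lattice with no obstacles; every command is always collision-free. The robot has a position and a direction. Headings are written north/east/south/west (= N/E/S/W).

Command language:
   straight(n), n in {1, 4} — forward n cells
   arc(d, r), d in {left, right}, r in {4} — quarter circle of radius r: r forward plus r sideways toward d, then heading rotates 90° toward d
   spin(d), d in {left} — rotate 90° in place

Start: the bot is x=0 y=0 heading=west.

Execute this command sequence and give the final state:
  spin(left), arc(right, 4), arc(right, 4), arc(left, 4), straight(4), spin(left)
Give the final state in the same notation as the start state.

x=-16 y=4 heading=south

initial: x=0 y=0 heading=west
1. spin(left) → x=0 y=0 heading=south
2. arc(right, 4) → x=-4 y=-4 heading=west
3. arc(right, 4) → x=-8 y=0 heading=north
4. arc(left, 4) → x=-12 y=4 heading=west
5. straight(4) → x=-16 y=4 heading=west
6. spin(left) → x=-16 y=4 heading=south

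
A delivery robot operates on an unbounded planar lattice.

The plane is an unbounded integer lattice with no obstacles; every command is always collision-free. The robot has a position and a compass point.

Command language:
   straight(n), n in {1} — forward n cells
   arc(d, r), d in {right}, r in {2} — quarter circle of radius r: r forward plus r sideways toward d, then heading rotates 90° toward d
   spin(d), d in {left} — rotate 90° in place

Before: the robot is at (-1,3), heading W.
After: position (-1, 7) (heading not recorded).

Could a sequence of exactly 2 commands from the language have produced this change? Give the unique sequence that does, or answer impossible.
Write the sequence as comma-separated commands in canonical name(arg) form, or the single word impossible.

arc(right, 2), arc(right, 2)

initial: at (-1,3), heading W
step 1 (arc(right, 2)): at (-3,5), heading N
step 2 (arc(right, 2)): at (-1,7), heading E
uniquely the one of 9 2-step routes that fits.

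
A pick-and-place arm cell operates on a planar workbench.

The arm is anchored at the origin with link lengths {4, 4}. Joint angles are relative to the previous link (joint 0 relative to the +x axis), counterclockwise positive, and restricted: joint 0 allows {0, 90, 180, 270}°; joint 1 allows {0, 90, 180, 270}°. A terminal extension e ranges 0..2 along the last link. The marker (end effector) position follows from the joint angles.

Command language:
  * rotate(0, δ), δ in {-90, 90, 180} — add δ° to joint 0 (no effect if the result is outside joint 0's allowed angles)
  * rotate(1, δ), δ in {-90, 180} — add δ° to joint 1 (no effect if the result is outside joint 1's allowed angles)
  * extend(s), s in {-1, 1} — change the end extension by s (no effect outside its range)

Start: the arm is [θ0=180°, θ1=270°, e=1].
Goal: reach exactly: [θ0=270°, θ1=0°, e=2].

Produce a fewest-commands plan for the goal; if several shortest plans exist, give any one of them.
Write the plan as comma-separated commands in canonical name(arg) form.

from: [θ0=180°, θ1=270°, e=1]
step 1 (rotate(0, 90)): [θ0=270°, θ1=270°, e=1]
step 2 (rotate(1, -90)): [θ0=270°, θ1=180°, e=1]
step 3 (extend(1)): [θ0=270°, θ1=180°, e=2]
step 4 (rotate(1, 180)): [θ0=270°, θ1=0°, e=2]
no 3-step plan works, so 4 is optimal.

rotate(0, 90), rotate(1, -90), extend(1), rotate(1, 180)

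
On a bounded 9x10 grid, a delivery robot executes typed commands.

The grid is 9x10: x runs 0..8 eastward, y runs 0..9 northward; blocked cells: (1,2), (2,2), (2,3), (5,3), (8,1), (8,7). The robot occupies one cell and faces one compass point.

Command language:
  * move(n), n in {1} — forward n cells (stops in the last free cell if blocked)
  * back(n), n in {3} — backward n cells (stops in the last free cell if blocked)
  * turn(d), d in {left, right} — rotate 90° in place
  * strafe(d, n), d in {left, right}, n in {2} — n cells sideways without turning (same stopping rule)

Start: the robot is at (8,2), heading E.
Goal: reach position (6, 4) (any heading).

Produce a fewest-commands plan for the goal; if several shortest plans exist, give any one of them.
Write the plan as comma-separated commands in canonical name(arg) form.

strafe(left, 2), turn(left), strafe(left, 2)

start: at (8,2), heading E
1. strafe(left, 2) → at (8,4), heading E
2. turn(left) → at (8,4), heading N
3. strafe(left, 2) → at (6,4), heading N
no 2-step plan works, so 3 is optimal.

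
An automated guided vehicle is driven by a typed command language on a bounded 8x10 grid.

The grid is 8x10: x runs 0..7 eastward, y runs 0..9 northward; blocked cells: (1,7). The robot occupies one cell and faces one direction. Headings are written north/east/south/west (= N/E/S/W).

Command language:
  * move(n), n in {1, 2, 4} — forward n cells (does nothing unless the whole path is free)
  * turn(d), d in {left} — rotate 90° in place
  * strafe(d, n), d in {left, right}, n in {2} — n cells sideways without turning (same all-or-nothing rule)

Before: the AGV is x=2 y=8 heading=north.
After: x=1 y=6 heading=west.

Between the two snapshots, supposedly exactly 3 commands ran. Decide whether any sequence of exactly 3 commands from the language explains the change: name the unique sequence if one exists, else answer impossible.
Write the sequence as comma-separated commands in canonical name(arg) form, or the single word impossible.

key: order matters: swapping turn(left) and move(1) lands elsewhere
begin: x=2 y=8 heading=north
step 1 (turn(left)): x=2 y=8 heading=west
step 2 (strafe(left, 2)): x=2 y=6 heading=west
step 3 (move(1)): x=1 y=6 heading=west
no rival 3-sequence matches.

turn(left), strafe(left, 2), move(1)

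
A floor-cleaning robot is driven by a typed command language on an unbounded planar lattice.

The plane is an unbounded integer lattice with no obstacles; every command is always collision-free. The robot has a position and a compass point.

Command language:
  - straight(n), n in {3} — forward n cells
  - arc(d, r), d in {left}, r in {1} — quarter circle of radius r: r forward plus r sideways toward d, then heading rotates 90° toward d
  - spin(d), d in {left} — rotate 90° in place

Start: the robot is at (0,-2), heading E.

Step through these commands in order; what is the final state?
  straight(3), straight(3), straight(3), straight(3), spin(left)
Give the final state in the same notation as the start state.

at (12,-2), heading N

start: at (0,-2), heading E
t=1 straight(3) ⇒ at (3,-2), heading E
t=2 straight(3) ⇒ at (6,-2), heading E
t=3 straight(3) ⇒ at (9,-2), heading E
t=4 straight(3) ⇒ at (12,-2), heading E
t=5 spin(left) ⇒ at (12,-2), heading N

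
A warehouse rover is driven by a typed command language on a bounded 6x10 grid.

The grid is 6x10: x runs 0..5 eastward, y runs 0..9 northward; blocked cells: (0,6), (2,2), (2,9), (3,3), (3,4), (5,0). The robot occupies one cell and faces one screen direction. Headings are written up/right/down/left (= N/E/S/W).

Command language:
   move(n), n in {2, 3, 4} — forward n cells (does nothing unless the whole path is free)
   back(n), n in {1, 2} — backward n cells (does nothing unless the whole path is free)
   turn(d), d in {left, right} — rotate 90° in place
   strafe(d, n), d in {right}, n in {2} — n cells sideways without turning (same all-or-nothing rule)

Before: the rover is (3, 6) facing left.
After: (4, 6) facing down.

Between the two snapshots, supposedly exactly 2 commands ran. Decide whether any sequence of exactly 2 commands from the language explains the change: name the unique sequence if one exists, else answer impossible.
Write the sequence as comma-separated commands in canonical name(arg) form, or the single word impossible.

key: position moved to (4,6) AND the heading swung to S — translation plus rotation needed
t0: (3, 6) facing left
t=1 back(1) ⇒ (4, 6) facing left
t=2 turn(left) ⇒ (4, 6) facing down
all 64 alternatives checked — unique.

back(1), turn(left)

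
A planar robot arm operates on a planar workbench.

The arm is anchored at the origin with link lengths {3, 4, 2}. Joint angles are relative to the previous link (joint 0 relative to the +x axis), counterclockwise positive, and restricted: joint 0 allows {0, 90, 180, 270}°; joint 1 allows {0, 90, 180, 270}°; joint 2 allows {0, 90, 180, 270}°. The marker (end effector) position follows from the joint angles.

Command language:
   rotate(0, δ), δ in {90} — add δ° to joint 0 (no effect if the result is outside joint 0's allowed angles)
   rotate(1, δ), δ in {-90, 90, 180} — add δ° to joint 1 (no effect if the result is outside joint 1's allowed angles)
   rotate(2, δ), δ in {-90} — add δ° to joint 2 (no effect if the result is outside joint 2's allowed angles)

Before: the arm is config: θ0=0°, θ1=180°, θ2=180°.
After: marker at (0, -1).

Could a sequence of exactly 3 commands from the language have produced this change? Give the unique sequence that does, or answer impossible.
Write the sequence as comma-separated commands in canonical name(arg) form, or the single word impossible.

rotate(0, 90), rotate(0, 90), rotate(0, 90)

from: config: θ0=0°, θ1=180°, θ2=180°
step 1 (rotate(0, 90)): config: θ0=90°, θ1=180°, θ2=180°
step 2 (rotate(0, 90)): config: θ0=180°, θ1=180°, θ2=180°
step 3 (rotate(0, 90)): config: θ0=270°, θ1=180°, θ2=180°
uniquely the one of 125 3-step routes that fits.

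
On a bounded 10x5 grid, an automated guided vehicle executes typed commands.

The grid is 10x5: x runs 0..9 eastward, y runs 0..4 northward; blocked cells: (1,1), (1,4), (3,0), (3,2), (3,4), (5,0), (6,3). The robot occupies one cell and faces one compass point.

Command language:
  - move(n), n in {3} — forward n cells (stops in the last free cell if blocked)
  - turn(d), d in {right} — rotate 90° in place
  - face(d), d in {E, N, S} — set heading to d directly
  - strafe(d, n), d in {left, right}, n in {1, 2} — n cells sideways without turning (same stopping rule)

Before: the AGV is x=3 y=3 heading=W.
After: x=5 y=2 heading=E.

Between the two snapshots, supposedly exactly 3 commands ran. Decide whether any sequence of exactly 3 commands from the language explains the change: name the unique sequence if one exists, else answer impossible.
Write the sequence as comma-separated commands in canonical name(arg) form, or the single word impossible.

face(E), move(3), strafe(right, 1)

key: order matters: swapping face(E) and strafe(right, 1) lands elsewhere
from: x=3 y=3 heading=W
[1] after face(E): x=3 y=3 heading=E
[2] after move(3): x=5 y=3 heading=E
[3] after strafe(right, 1): x=5 y=2 heading=E
uniquely the one of 729 3-step routes that fits.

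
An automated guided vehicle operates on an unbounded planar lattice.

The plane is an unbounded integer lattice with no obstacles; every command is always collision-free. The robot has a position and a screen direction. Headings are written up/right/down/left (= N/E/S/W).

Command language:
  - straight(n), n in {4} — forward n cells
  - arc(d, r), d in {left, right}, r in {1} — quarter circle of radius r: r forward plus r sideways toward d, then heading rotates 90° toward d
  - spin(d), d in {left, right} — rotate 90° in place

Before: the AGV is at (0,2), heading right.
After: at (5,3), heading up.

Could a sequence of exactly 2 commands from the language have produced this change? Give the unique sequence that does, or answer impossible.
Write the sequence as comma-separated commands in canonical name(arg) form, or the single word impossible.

key: position moved to (5,3) AND the heading swung to N — translation plus rotation needed
t0: at (0,2), heading right
step 1 (straight(4)): at (4,2), heading right
step 2 (arc(left, 1)): at (5,3), heading up
uniquely the one of 25 2-step routes that fits.

straight(4), arc(left, 1)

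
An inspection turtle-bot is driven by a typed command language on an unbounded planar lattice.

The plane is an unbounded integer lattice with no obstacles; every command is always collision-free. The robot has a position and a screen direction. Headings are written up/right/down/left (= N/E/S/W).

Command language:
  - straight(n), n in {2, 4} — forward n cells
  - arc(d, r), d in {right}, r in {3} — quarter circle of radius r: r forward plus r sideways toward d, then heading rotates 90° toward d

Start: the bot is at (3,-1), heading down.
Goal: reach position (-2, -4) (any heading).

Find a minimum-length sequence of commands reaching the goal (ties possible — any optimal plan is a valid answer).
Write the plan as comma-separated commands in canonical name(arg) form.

initial: at (3,-1), heading down
step 1 (arc(right, 3)): at (0,-4), heading left
step 2 (straight(2)): at (-2,-4), heading left
minimal: 2 command(s), checked below 2.

arc(right, 3), straight(2)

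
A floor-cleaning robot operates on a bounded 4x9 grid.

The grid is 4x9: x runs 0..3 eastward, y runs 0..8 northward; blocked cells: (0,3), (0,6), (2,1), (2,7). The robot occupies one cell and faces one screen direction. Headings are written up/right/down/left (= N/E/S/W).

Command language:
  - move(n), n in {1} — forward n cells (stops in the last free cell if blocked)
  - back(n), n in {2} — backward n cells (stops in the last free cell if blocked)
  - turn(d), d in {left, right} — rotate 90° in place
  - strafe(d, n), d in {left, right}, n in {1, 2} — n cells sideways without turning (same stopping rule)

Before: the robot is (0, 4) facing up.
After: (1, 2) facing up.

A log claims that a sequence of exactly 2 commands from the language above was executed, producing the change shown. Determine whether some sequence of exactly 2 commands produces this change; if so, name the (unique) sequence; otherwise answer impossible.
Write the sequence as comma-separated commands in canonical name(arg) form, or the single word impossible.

key: heading stays N — no command in the sequence turns
from: (0, 4) facing up
t=1 strafe(right, 1) ⇒ (1, 4) facing up
t=2 back(2) ⇒ (1, 2) facing up
uniquely the one of 64 2-step routes that fits.

strafe(right, 1), back(2)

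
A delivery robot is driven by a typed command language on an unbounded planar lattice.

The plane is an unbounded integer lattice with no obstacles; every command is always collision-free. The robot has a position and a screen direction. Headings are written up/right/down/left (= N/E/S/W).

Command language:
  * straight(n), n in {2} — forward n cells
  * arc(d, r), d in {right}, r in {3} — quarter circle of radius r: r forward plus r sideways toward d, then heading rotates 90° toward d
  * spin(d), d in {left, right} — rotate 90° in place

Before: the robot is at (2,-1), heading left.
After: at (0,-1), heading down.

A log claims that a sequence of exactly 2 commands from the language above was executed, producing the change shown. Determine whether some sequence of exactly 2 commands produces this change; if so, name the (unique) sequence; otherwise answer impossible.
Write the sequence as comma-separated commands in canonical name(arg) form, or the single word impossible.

straight(2), spin(left)

key: running spin(left) before straight(2) would end elsewhere — order is forced
t0: at (2,-1), heading left
[1] after straight(2): at (0,-1), heading left
[2] after spin(left): at (0,-1), heading down
all 16 alternatives checked — unique.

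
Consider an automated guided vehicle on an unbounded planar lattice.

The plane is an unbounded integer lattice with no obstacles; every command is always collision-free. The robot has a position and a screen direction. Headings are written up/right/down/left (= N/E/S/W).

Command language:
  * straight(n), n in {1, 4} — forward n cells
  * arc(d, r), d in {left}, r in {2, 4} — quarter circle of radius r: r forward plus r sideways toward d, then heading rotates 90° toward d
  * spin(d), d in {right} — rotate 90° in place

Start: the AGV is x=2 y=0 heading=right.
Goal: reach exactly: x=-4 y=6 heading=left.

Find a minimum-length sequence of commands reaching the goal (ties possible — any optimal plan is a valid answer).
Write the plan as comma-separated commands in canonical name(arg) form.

arc(left, 2), arc(left, 4), straight(4)

initial: x=2 y=0 heading=right
step 1 (arc(left, 2)): x=4 y=2 heading=up
step 2 (arc(left, 4)): x=0 y=6 heading=left
step 3 (straight(4)): x=-4 y=6 heading=left
shorter routes all fall short; 3 is best.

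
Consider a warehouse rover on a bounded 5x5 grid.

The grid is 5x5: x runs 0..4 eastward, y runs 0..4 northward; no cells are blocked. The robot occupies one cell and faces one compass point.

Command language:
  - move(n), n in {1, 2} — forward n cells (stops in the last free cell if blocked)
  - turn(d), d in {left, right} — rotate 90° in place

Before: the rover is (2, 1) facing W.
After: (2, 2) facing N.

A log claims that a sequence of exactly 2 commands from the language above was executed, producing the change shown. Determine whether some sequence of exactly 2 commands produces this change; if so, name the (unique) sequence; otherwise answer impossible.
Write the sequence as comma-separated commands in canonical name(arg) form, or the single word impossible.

key: running move(1) before turn(right) would end elsewhere — order is forced
t0: (2, 1) facing W
[1] after turn(right): (2, 1) facing N
[2] after move(1): (2, 2) facing N
no other 2-command option fits: unique.

turn(right), move(1)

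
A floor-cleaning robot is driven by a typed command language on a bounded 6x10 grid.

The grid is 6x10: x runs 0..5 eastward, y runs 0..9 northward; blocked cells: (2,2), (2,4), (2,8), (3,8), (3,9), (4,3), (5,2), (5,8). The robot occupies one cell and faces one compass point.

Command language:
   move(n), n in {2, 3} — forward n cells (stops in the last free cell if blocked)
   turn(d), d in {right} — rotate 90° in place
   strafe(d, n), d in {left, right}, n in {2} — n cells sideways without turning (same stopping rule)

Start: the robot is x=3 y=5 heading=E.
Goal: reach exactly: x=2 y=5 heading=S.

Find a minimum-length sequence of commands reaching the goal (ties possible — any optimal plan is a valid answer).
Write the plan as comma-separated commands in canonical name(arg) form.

turn(right), strafe(right, 2), strafe(right, 2), strafe(left, 2)

start: x=3 y=5 heading=E
1. turn(right) → x=3 y=5 heading=S
2. strafe(right, 2) → x=1 y=5 heading=S
3. strafe(right, 2) → x=0 y=5 heading=S
4. strafe(left, 2) → x=2 y=5 heading=S
minimal: 4 command(s), checked below 4.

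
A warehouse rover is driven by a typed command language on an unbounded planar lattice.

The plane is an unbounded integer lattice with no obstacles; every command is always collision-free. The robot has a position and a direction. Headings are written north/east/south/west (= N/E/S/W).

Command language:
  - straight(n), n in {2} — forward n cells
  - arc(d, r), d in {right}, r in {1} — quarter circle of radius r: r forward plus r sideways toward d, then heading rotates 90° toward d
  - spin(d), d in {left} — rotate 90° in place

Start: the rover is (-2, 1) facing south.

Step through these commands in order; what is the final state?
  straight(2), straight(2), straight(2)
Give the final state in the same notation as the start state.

begin: (-2, 1) facing south
step 1 (straight(2)): (-2, -1) facing south
step 2 (straight(2)): (-2, -3) facing south
step 3 (straight(2)): (-2, -5) facing south

(-2, -5) facing south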